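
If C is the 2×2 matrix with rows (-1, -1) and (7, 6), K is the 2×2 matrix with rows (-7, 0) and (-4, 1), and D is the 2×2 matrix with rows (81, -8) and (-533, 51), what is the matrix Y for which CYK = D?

Y = [[5, 3], [2, 5]]

Left-multiply by C⁻¹ and right-multiply by K⁻¹: Y = C⁻¹DK⁻¹.
C has determinant 1; C⁻¹ = [[6, 1], [-7, -1]].
det K = -7, so K⁻¹ = [[-1/7, 0], [-4/7, 1]].
C⁻¹D = [[-47, 3], [-34, 5]].
Y = (C⁻¹D)K⁻¹ = [[5, 3], [2, 5]].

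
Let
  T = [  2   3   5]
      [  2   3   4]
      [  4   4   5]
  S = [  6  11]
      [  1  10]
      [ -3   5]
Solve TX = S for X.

X = [[-2, -6], [-5, 6], [5, 1]]

T is on the left of X, so left-multiply by T⁻¹: X = T⁻¹S.
det T = -4, so T⁻¹ = [[1/4, -5/4, 3/4], [-3/2, 5/2, -1/2], [1, -1, 0]].
X = T⁻¹S = [[1/4, -5/4, 3/4], [-3/2, 5/2, -1/2], [1, -1, 0]] · [[6, 11], [1, 10], [-3, 5]] = [[-2, -6], [-5, 6], [5, 1]].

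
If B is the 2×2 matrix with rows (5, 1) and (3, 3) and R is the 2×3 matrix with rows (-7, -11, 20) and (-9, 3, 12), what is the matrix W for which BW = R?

B is on the left of W, so left-multiply by B⁻¹: W = B⁻¹R.
det B = 12; the adjugate gives B⁻¹ = [[1/4, -1/12], [-1/4, 5/12]].
W = B⁻¹R = [[1/4, -1/12], [-1/4, 5/12]] · [[-7, -11, 20], [-9, 3, 12]] = [[-1, -3, 4], [-2, 4, 0]].

W = [[-1, -3, 4], [-2, 4, 0]]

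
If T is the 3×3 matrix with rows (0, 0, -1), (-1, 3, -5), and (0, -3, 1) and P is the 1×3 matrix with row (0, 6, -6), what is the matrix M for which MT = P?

T is on the right of M, so right-multiply by T⁻¹: M = PT⁻¹.
det T = -3, so T⁻¹ = [[4, -1, -1], [-1/3, 0, -1/3], [-1, 0, 0]].
M = PT⁻¹ = [[0, 6, -6]] · [[4, -1, -1], [-1/3, 0, -1/3], [-1, 0, 0]] = [[4, 0, -2]].

M = [[4, 0, -2]]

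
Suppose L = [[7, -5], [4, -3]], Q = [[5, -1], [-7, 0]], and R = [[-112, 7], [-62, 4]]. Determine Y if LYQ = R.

Left-multiply by L⁻¹ and right-multiply by Q⁻¹: Y = L⁻¹RQ⁻¹.
L has determinant -1; L⁻¹ = [[3, -5], [4, -7]].
det Q = -7; the adjugate gives Q⁻¹ = [[0, -1/7], [-1, -5/7]].
L⁻¹R = [[-26, 1], [-14, 0]].
Y = (L⁻¹R)Q⁻¹ = [[-1, 3], [0, 2]].

Y = [[-1, 3], [0, 2]]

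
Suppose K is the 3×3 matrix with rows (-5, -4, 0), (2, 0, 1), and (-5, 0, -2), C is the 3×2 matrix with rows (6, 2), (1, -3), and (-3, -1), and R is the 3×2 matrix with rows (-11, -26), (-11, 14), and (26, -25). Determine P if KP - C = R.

P = [[-3, 4], [5, 1], [-4, 3]]

KP = R + C = [[-5, -24], [-10, 11], [23, -26]].
K is on the left of P, so left-multiply by K⁻¹: P = K⁻¹(R + C).
K has determinant 4; K⁻¹ = [[0, -2, -1], [-1/4, 5/2, 5/4], [0, 5, 2]].
P = K⁻¹(R + C) = [[-3, 4], [5, 1], [-4, 3]].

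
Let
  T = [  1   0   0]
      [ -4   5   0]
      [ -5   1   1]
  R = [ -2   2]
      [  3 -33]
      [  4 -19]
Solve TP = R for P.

Left-multiplying both sides by T⁻¹ gives P = T⁻¹R.
det T = 5; the adjugate gives T⁻¹ = [[1, 0, 0], [4/5, 1/5, 0], [21/5, -1/5, 1]].
P = T⁻¹R = [[1, 0, 0], [4/5, 1/5, 0], [21/5, -1/5, 1]] · [[-2, 2], [3, -33], [4, -19]] = [[-2, 2], [-1, -5], [-5, -4]].

P = [[-2, 2], [-1, -5], [-5, -4]]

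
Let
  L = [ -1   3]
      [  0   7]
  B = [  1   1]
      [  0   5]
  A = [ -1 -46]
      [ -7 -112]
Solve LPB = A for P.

Left-multiply by L⁻¹ and right-multiply by B⁻¹: P = L⁻¹AB⁻¹.
L has determinant -7; L⁻¹ = [[-1, 3/7], [0, 1/7]].
B has determinant 5; B⁻¹ = [[1, -1/5], [0, 1/5]].
L⁻¹A = [[-2, -2], [-1, -16]].
P = (L⁻¹A)B⁻¹ = [[-2, 0], [-1, -3]].

P = [[-2, 0], [-1, -3]]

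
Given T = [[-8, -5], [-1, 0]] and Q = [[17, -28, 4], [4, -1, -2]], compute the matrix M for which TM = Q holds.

Since T multiplies M on the left, M = T⁻¹Q.
det T = -5; the adjugate gives T⁻¹ = [[0, -1], [-1/5, 8/5]].
M = T⁻¹Q = [[0, -1], [-1/5, 8/5]] · [[17, -28, 4], [4, -1, -2]] = [[-4, 1, 2], [3, 4, -4]].

M = [[-4, 1, 2], [3, 4, -4]]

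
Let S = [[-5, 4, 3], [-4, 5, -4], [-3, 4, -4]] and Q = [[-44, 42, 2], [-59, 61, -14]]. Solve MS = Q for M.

Right-multiplying both sides by S⁻¹ gives M = QS⁻¹.
S has determinant 1; S⁻¹ = [[-4, 28, -31], [-4, 29, -32], [-1, 8, -9]].
M = QS⁻¹ = [[-44, 42, 2], [-59, 61, -14]] · [[-4, 28, -31], [-4, 29, -32], [-1, 8, -9]] = [[6, 2, 2], [6, 5, 3]].

M = [[6, 2, 2], [6, 5, 3]]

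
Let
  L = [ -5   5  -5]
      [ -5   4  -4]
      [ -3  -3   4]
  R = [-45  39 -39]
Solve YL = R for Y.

Y = [[3, 6, 0]]

Right-multiplying both sides by L⁻¹ gives Y = RL⁻¹.
L has determinant 5; L⁻¹ = [[4/5, -1, 0], [32/5, -7, 1], [27/5, -6, 1]].
Y = RL⁻¹ = [[-45, 39, -39]] · [[4/5, -1, 0], [32/5, -7, 1], [27/5, -6, 1]] = [[3, 6, 0]].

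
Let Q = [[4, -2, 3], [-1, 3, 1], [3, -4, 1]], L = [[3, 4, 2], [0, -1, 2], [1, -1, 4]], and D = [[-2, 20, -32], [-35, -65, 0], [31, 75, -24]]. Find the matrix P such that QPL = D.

P = [[-1, 1, 2], [-5, -1, 5], [-1, -1, -3]]

Left-multiply by Q⁻¹ and right-multiply by L⁻¹: P = Q⁻¹DL⁻¹.
det Q = 5; the adjugate gives Q⁻¹ = [[7/5, -2, -11/5], [4/5, -1, -7/5], [-1, 2, 2]].
det L = 4, so L⁻¹ = [[-1/2, -9/2, 5/2], [1/2, 5/2, -3/2], [1/4, 7/4, -3/4]].
Q⁻¹D = [[-1, -7, 8], [-10, -24, 8], [-6, 0, -16]].
P = (Q⁻¹D)L⁻¹ = [[-1, 1, 2], [-5, -1, 5], [-1, -1, -3]].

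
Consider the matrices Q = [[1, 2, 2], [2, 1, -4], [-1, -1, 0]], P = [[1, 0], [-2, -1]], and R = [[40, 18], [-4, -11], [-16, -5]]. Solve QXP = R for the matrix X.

Left-multiply by Q⁻¹ and right-multiply by P⁻¹: X = Q⁻¹RP⁻¹.
Q has determinant 2; Q⁻¹ = [[-2, -1, -5], [2, 1, 4], [-1/2, -1/2, -3/2]].
det P = -1; the adjugate gives P⁻¹ = [[1, 0], [-2, -1]].
Q⁻¹R = [[4, 0], [12, 5], [6, 4]].
X = (Q⁻¹R)P⁻¹ = [[4, 0], [2, -5], [-2, -4]].

X = [[4, 0], [2, -5], [-2, -4]]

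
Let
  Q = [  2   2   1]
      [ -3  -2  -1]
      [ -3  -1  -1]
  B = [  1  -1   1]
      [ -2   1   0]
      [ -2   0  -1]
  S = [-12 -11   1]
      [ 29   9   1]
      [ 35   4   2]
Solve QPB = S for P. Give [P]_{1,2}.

Isolating P: multiply by Q⁻¹ from the left and B⁻¹ from the right, so P = Q⁻¹SB⁻¹.
Q has determinant -1; Q⁻¹ = [[-1, -1, 0], [0, -1, 1], [3, 4, -2]].
B has determinant 3; B⁻¹ = [[-1/3, -1/3, -1/3], [-2/3, 1/3, -2/3], [2/3, 2/3, -1/3]].
Q⁻¹S = [[-17, 2, -2], [6, -5, 1], [10, -5, 3]].
P = (Q⁻¹S)B⁻¹ = [[3, 5, 5], [2, -3, 1], [2, -3, -1]].

5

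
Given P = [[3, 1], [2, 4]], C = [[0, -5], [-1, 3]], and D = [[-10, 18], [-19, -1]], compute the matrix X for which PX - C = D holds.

X = [[-2, 5], [-4, -2]]

PX = D + C = [[-10, 13], [-20, 2]].
Left-multiplying both sides by P⁻¹ gives X = P⁻¹(D + C).
det P = 10, so P⁻¹ = [[2/5, -1/10], [-1/5, 3/10]].
X = P⁻¹(D + C) = [[-2, 5], [-4, -2]].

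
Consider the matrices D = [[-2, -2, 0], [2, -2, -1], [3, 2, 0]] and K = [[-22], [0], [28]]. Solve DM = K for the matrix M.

M = [[6], [5], [2]]

Since D multiplies M on the left, M = D⁻¹K.
det D = 2; the adjugate gives D⁻¹ = [[1, 0, 1], [-3/2, 0, -1], [5, -1, 4]].
M = D⁻¹K = [[1, 0, 1], [-3/2, 0, -1], [5, -1, 4]] · [[-22], [0], [28]] = [[6], [5], [2]].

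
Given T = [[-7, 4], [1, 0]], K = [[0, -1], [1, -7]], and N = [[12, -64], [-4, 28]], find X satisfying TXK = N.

Isolating X: multiply by T⁻¹ from the left and K⁻¹ from the right, so X = T⁻¹NK⁻¹.
det T = -4, so T⁻¹ = [[0, 1], [1/4, 7/4]].
K has determinant 1; K⁻¹ = [[-7, 1], [-1, 0]].
T⁻¹N = [[-4, 28], [-4, 33]].
X = (T⁻¹N)K⁻¹ = [[0, -4], [-5, -4]].

X = [[0, -4], [-5, -4]]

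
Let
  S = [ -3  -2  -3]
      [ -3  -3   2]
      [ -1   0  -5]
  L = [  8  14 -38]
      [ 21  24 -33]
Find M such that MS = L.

M = [[2, -6, 4], [-3, -6, 6]]

S is on the right of M, so right-multiply by S⁻¹: M = LS⁻¹.
S has determinant -2; S⁻¹ = [[-15/2, 5, 13/2], [17/2, -6, -15/2], [3/2, -1, -3/2]].
M = LS⁻¹ = [[8, 14, -38], [21, 24, -33]] · [[-15/2, 5, 13/2], [17/2, -6, -15/2], [3/2, -1, -3/2]] = [[2, -6, 4], [-3, -6, 6]].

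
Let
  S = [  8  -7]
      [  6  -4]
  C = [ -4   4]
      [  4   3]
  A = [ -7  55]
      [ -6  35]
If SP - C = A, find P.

SP = A + C = [[-11, 59], [-2, 38]].
Since S multiplies P on the left, P = S⁻¹(A + C).
det S = 10, so S⁻¹ = [[-2/5, 7/10], [-3/5, 4/5]].
P = S⁻¹(A + C) = [[3, 3], [5, -5]].

P = [[3, 3], [5, -5]]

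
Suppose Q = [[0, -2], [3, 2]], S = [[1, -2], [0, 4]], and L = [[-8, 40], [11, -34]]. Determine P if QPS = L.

P = [[1, 1], [4, -3]]

P = Q⁻¹LS⁻¹ (apply Q⁻¹ on the left and S⁻¹ on the right).
det Q = 6, so Q⁻¹ = [[1/3, 1/3], [-1/2, 0]].
det S = 4; the adjugate gives S⁻¹ = [[1, 1/2], [0, 1/4]].
Q⁻¹L = [[1, 2], [4, -20]].
P = (Q⁻¹L)S⁻¹ = [[1, 1], [4, -3]].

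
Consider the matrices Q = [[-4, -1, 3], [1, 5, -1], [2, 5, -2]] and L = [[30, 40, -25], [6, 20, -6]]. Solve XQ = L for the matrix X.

Since Q sits to the right of X, X = LQ⁻¹.
det Q = 5; the adjugate gives Q⁻¹ = [[-1, 13/5, -14/5], [0, 2/5, -1/5], [-1, 18/5, -19/5]].
X = LQ⁻¹ = [[30, 40, -25], [6, 20, -6]] · [[-1, 13/5, -14/5], [0, 2/5, -1/5], [-1, 18/5, -19/5]] = [[-5, 4, 3], [0, 2, 2]].

X = [[-5, 4, 3], [0, 2, 2]]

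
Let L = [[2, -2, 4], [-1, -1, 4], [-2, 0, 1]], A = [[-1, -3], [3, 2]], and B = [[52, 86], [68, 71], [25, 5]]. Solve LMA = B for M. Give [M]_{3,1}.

-5

Isolating M: multiply by L⁻¹ from the left and A⁻¹ from the right, so M = L⁻¹BA⁻¹.
det L = 4; the adjugate gives L⁻¹ = [[-1/4, 1/2, -1], [-7/4, 5/2, -3], [-1/2, 1, -1]].
det A = 7; the adjugate gives A⁻¹ = [[2/7, 3/7], [-3/7, -1/7]].
L⁻¹B = [[-4, 9], [4, 12], [17, 23]].
M = (L⁻¹B)A⁻¹ = [[-5, -3], [-4, 0], [-5, 4]].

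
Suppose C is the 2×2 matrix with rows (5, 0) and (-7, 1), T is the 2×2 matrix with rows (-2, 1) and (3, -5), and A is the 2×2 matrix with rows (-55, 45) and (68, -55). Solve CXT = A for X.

X = [[4, -1], [3, -1]]

Left-multiply by C⁻¹ and right-multiply by T⁻¹: X = C⁻¹AT⁻¹.
det C = 5; the adjugate gives C⁻¹ = [[1/5, 0], [7/5, 1]].
det T = 7; the adjugate gives T⁻¹ = [[-5/7, -1/7], [-3/7, -2/7]].
C⁻¹A = [[-11, 9], [-9, 8]].
X = (C⁻¹A)T⁻¹ = [[4, -1], [3, -1]].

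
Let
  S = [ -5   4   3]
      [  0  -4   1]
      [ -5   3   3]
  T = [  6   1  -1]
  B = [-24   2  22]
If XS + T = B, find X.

XS = B − T = [[-30, 1, 23]].
S is on the right of X, so right-multiply by S⁻¹: X = (B − T)S⁻¹.
det S = -5, so S⁻¹ = [[3, 3/5, -16/5], [1, 0, -1], [4, 1, -4]].
X = (B − T)S⁻¹ = [[3, 5, 3]].

X = [[3, 5, 3]]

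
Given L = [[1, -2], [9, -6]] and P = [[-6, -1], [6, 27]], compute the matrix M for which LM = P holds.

L is on the left of M, so left-multiply by L⁻¹: M = L⁻¹P.
det L = 12; the adjugate gives L⁻¹ = [[-1/2, 1/6], [-3/4, 1/12]].
M = L⁻¹P = [[-1/2, 1/6], [-3/4, 1/12]] · [[-6, -1], [6, 27]] = [[4, 5], [5, 3]].

M = [[4, 5], [5, 3]]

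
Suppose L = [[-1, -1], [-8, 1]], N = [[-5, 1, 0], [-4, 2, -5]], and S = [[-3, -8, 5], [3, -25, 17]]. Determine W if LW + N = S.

W = [[-1, 4, -3], [-1, 5, -2]]

LW = S − N = [[2, -9, 5], [7, -27, 22]].
L is on the left of W, so left-multiply by L⁻¹: W = L⁻¹(S − N).
L has determinant -9; L⁻¹ = [[-1/9, -1/9], [-8/9, 1/9]].
W = L⁻¹(S − N) = [[-1, 4, -3], [-1, 5, -2]].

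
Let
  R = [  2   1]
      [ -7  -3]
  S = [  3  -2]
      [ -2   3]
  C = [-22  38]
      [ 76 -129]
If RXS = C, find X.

X = R⁻¹CS⁻¹ (apply R⁻¹ on the left and S⁻¹ on the right).
det R = 1, so R⁻¹ = [[-3, -1], [7, 2]].
det S = 5, so S⁻¹ = [[3/5, 2/5], [2/5, 3/5]].
R⁻¹C = [[-10, 15], [-2, 8]].
X = (R⁻¹C)S⁻¹ = [[0, 5], [2, 4]].

X = [[0, 5], [2, 4]]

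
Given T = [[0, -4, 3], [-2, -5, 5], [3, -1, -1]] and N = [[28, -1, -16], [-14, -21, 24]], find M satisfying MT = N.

Since T sits to the right of M, M = NT⁻¹.
det T = -1, so T⁻¹ = [[-10, 7, 5], [-13, 9, 6], [-17, 12, 8]].
M = NT⁻¹ = [[28, -1, -16], [-14, -21, 24]] · [[-10, 7, 5], [-13, 9, 6], [-17, 12, 8]] = [[5, -5, 6], [5, 1, -4]].

M = [[5, -5, 6], [5, 1, -4]]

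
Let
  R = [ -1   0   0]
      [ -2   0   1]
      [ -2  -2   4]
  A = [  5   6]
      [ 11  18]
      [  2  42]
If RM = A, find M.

M = [[-5, -6], [6, -3], [1, 6]]

R is on the left of M, so left-multiply by R⁻¹: M = R⁻¹A.
R has determinant -2; R⁻¹ = [[-1, 0, 0], [-3, 2, -1/2], [-2, 1, 0]].
M = R⁻¹A = [[-1, 0, 0], [-3, 2, -1/2], [-2, 1, 0]] · [[5, 6], [11, 18], [2, 42]] = [[-5, -6], [6, -3], [1, 6]].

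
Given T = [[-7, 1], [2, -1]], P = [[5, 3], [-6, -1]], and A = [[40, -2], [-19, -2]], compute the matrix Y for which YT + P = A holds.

YT = A − P = [[35, -5], [-13, -1]].
Right-multiplying both sides by T⁻¹ gives Y = (A − P)T⁻¹.
T has determinant 5; T⁻¹ = [[-1/5, -1/5], [-2/5, -7/5]].
Y = (A − P)T⁻¹ = [[-5, 0], [3, 4]].

Y = [[-5, 0], [3, 4]]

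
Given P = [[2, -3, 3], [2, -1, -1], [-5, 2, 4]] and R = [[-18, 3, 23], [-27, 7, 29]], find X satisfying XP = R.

X = [[2, -1, 4], [2, -3, 5]]

P is on the right of X, so right-multiply by P⁻¹: X = RP⁻¹.
P has determinant 2; P⁻¹ = [[-1, 9, 3], [-3/2, 23/2, 4], [-1/2, 11/2, 2]].
X = RP⁻¹ = [[-18, 3, 23], [-27, 7, 29]] · [[-1, 9, 3], [-3/2, 23/2, 4], [-1/2, 11/2, 2]] = [[2, -1, 4], [2, -3, 5]].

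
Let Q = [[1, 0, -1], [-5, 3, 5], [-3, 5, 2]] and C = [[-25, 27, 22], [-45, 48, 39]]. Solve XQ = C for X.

Since Q sits to the right of X, X = CQ⁻¹.
det Q = -3, so Q⁻¹ = [[19/3, 5/3, -1], [5/3, 1/3, 0], [16/3, 5/3, -1]].
X = CQ⁻¹ = [[-25, 27, 22], [-45, 48, 39]] · [[19/3, 5/3, -1], [5/3, 1/3, 0], [16/3, 5/3, -1]] = [[4, 4, 3], [3, 6, 6]].

X = [[4, 4, 3], [3, 6, 6]]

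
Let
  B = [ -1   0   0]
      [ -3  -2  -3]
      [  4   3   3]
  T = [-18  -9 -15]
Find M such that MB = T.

M = [[4, 6, 1]]

Right-multiplying both sides by B⁻¹ gives M = TB⁻¹.
det B = -3; the adjugate gives B⁻¹ = [[-1, 0, 0], [1, 1, 1], [1/3, -1, -2/3]].
M = TB⁻¹ = [[-18, -9, -15]] · [[-1, 0, 0], [1, 1, 1], [1/3, -1, -2/3]] = [[4, 6, 1]].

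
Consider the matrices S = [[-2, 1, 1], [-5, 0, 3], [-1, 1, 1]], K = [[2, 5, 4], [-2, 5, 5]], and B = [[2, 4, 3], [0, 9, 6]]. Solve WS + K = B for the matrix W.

W = [[1, 0, -2], [-1, -1, 5]]

WS = B − K = [[0, -1, -1], [2, 4, 1]].
Right-multiplying both sides by S⁻¹ gives W = (B − K)S⁻¹.
det S = 3, so S⁻¹ = [[-1, 0, 1], [2/3, -1/3, 1/3], [-5/3, 1/3, 5/3]].
W = (B − K)S⁻¹ = [[1, 0, -2], [-1, -1, 5]].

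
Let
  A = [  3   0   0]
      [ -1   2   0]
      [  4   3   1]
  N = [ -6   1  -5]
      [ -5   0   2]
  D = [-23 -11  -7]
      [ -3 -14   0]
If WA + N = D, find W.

W = [[-4, -3, -2], [2, -4, -2]]

WA = D − N = [[-17, -12, -2], [2, -14, -2]].
A is on the right of W, so right-multiply by A⁻¹: W = (D − N)A⁻¹.
det A = 6; the adjugate gives A⁻¹ = [[1/3, 0, 0], [1/6, 1/2, 0], [-11/6, -3/2, 1]].
W = (D − N)A⁻¹ = [[-4, -3, -2], [2, -4, -2]].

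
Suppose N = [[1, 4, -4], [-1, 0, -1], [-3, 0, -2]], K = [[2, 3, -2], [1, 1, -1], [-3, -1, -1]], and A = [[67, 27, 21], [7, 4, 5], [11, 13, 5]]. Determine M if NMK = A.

M = [[-4, 5, -2], [3, 0, 0], [1, 3, 5]]

Left-multiply by N⁻¹ and right-multiply by K⁻¹: M = N⁻¹AK⁻¹.
N has determinant 4; N⁻¹ = [[0, 2, -1], [1/4, -7/2, 5/4], [0, -3, 1]].
det K = 4, so K⁻¹ = [[-1/2, 5/4, -1/4], [1, -2, 0], [1/2, -7/4, -1/4]].
N⁻¹A = [[3, -5, 5], [6, 9, -6], [-10, 1, -10]].
M = (N⁻¹A)K⁻¹ = [[-4, 5, -2], [3, 0, 0], [1, 3, 5]].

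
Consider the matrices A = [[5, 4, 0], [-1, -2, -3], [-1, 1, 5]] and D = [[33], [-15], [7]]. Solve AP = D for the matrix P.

Left-multiplying both sides by A⁻¹ gives P = A⁻¹D.
det A = -3; the adjugate gives A⁻¹ = [[7/3, 20/3, 4], [-8/3, -25/3, -5], [1, 3, 2]].
P = A⁻¹D = [[7/3, 20/3, 4], [-8/3, -25/3, -5], [1, 3, 2]] · [[33], [-15], [7]] = [[5], [2], [2]].

P = [[5], [2], [2]]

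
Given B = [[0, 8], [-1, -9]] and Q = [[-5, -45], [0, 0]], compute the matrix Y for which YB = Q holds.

Y = [[0, 5], [0, 0]]

B is on the right of Y, so right-multiply by B⁻¹: Y = QB⁻¹.
det B = 8, so B⁻¹ = [[-9/8, -1], [1/8, 0]].
Y = QB⁻¹ = [[-5, -45], [0, 0]] · [[-9/8, -1], [1/8, 0]] = [[0, 5], [0, 0]].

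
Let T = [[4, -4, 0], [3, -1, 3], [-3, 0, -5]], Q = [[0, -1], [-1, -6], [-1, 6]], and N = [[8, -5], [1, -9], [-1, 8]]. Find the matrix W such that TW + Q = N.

W = [[0, -4], [-2, -3], [0, 2]]

TW = N − Q = [[8, -4], [2, -3], [0, 2]].
T is on the left of W, so left-multiply by T⁻¹: W = T⁻¹(N − Q).
det T = -4; the adjugate gives T⁻¹ = [[-5/4, 5, 3], [-3/2, 5, 3], [3/4, -3, -2]].
W = T⁻¹(N − Q) = [[0, -4], [-2, -3], [0, 2]].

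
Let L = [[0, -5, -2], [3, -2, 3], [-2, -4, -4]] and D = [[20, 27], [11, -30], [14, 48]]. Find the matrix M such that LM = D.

M = [[1, -6], [-4, -3], [0, -6]]

L is on the left of M, so left-multiply by L⁻¹: M = L⁻¹D.
det L = 2, so L⁻¹ = [[10, -6, -19/2], [3, -2, -3], [-8, 5, 15/2]].
M = L⁻¹D = [[10, -6, -19/2], [3, -2, -3], [-8, 5, 15/2]] · [[20, 27], [11, -30], [14, 48]] = [[1, -6], [-4, -3], [0, -6]].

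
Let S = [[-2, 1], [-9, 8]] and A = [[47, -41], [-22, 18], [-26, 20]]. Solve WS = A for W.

S is on the right of W, so right-multiply by S⁻¹: W = AS⁻¹.
S has determinant -7; S⁻¹ = [[-8/7, 1/7], [-9/7, 2/7]].
W = AS⁻¹ = [[47, -41], [-22, 18], [-26, 20]] · [[-8/7, 1/7], [-9/7, 2/7]] = [[-1, -5], [2, 2], [4, 2]].

W = [[-1, -5], [2, 2], [4, 2]]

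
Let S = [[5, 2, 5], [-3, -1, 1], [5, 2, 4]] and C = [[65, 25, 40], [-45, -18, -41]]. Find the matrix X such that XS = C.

S is on the right of X, so right-multiply by S⁻¹: X = CS⁻¹.
det S = -1, so S⁻¹ = [[6, -2, -7], [-17, 5, 20], [1, 0, -1]].
X = CS⁻¹ = [[65, 25, 40], [-45, -18, -41]] · [[6, -2, -7], [-17, 5, 20], [1, 0, -1]] = [[5, -5, 5], [-5, 0, -4]].

X = [[5, -5, 5], [-5, 0, -4]]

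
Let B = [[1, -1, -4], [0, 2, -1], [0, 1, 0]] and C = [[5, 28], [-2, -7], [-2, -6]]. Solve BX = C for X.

B is on the left of X, so left-multiply by B⁻¹: X = B⁻¹C.
det B = 1; the adjugate gives B⁻¹ = [[1, -4, 9], [0, 0, 1], [0, -1, 2]].
X = B⁻¹C = [[1, -4, 9], [0, 0, 1], [0, -1, 2]] · [[5, 28], [-2, -7], [-2, -6]] = [[-5, 2], [-2, -6], [-2, -5]].

X = [[-5, 2], [-2, -6], [-2, -5]]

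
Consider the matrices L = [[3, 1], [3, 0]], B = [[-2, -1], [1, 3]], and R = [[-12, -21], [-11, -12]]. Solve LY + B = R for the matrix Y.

LY = R − B = [[-10, -20], [-12, -15]].
Left-multiplying both sides by L⁻¹ gives Y = L⁻¹(R − B).
det L = -3, so L⁻¹ = [[0, 1/3], [1, -1]].
Y = L⁻¹(R − B) = [[-4, -5], [2, -5]].

Y = [[-4, -5], [2, -5]]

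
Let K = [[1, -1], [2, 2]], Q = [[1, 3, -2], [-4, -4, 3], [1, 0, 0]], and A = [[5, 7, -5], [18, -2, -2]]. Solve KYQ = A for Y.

Left-multiply by K⁻¹ and right-multiply by Q⁻¹: Y = K⁻¹AQ⁻¹.
det K = 4, so K⁻¹ = [[1/2, 1/4], [-1/2, 1/4]].
det Q = 1, so Q⁻¹ = [[0, 0, 1], [3, 2, 5], [4, 3, 8]].
K⁻¹A = [[7, 3, -3], [2, -4, 2]].
Y = (K⁻¹A)Q⁻¹ = [[-3, -3, -2], [-4, -2, -2]].

Y = [[-3, -3, -2], [-4, -2, -2]]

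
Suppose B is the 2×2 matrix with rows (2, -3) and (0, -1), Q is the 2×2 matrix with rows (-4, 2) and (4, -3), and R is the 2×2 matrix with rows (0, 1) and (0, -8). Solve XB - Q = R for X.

XB = R + Q = [[-4, 3], [4, -11]].
Right-multiplying both sides by B⁻¹ gives X = (R + Q)B⁻¹.
det B = -2, so B⁻¹ = [[1/2, -3/2], [0, -1]].
X = (R + Q)B⁻¹ = [[-2, 3], [2, 5]].

X = [[-2, 3], [2, 5]]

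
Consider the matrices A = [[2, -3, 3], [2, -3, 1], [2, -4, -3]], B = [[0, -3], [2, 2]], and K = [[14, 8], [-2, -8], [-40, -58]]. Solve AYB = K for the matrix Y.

Isolating Y: multiply by A⁻¹ from the left and B⁻¹ from the right, so Y = A⁻¹KB⁻¹.
det A = -4; the adjugate gives A⁻¹ = [[-13/4, 21/4, -3/2], [-2, 3, -1], [1/2, -1/2, 0]].
B has determinant 6; B⁻¹ = [[1/3, 1/2], [-1/3, 0]].
A⁻¹K = [[4, 19], [6, 18], [8, 8]].
Y = (A⁻¹K)B⁻¹ = [[-5, 2], [-4, 3], [0, 4]].

Y = [[-5, 2], [-4, 3], [0, 4]]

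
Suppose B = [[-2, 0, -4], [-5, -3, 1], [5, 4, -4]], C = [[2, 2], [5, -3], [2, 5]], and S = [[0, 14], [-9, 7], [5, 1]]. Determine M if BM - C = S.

M = [[-1, -2], [3, 1], [0, -3]]

BM = S + C = [[2, 16], [-4, 4], [7, 6]].
B is on the left of M, so left-multiply by B⁻¹: M = B⁻¹(S + C).
det B = 4; the adjugate gives B⁻¹ = [[2, -4, -3], [-15/4, 7, 11/2], [-5/4, 2, 3/2]].
M = B⁻¹(S + C) = [[-1, -2], [3, 1], [0, -3]].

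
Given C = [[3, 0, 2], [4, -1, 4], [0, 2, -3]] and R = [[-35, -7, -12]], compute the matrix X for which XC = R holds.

X = [[-5, -5, -6]]

C is on the right of X, so right-multiply by C⁻¹: X = RC⁻¹.
det C = 1; the adjugate gives C⁻¹ = [[-5, 4, 2], [12, -9, -4], [8, -6, -3]].
X = RC⁻¹ = [[-35, -7, -12]] · [[-5, 4, 2], [12, -9, -4], [8, -6, -3]] = [[-5, -5, -6]].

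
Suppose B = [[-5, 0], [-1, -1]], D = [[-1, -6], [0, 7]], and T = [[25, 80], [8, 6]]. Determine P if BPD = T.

P = B⁻¹TD⁻¹ (apply B⁻¹ on the left and D⁻¹ on the right).
det B = 5; the adjugate gives B⁻¹ = [[-1/5, 0], [1/5, -1]].
det D = -7, so D⁻¹ = [[-1, -6/7], [0, 1/7]].
B⁻¹T = [[-5, -16], [-3, 10]].
P = (B⁻¹T)D⁻¹ = [[5, 2], [3, 4]].

P = [[5, 2], [3, 4]]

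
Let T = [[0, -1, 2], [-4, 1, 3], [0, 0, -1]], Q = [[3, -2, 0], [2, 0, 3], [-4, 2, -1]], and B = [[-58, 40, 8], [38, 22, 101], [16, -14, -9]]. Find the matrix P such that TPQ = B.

P = T⁻¹BQ⁻¹ (apply T⁻¹ on the left and Q⁻¹ on the right).
det T = 4; the adjugate gives T⁻¹ = [[-1/4, -1/4, -5/4], [-1, 0, -2], [0, 0, -1]].
Q has determinant 2; Q⁻¹ = [[-3, -1, -3], [-5, -3/2, -9/2], [2, 1, 2]].
T⁻¹B = [[-15, 2, -16], [26, -12, 10], [-16, 14, 9]].
P = (T⁻¹B)Q⁻¹ = [[3, -4, 4], [2, 2, -4], [-4, 4, 3]].

P = [[3, -4, 4], [2, 2, -4], [-4, 4, 3]]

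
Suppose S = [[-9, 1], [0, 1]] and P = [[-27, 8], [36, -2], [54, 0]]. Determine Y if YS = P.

Since S sits to the right of Y, Y = PS⁻¹.
S has determinant -9; S⁻¹ = [[-1/9, 1/9], [0, 1]].
Y = PS⁻¹ = [[-27, 8], [36, -2], [54, 0]] · [[-1/9, 1/9], [0, 1]] = [[3, 5], [-4, 2], [-6, 6]].

Y = [[3, 5], [-4, 2], [-6, 6]]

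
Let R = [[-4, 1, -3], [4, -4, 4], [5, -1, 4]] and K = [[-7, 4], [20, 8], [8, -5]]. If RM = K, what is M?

M = [[0, -4], [-4, -3], [1, 3]]

Left-multiplying both sides by R⁻¹ gives M = R⁻¹K.
det R = 4, so R⁻¹ = [[-3, -1/4, -2], [1, -1/4, 1], [4, 1/4, 3]].
M = R⁻¹K = [[-3, -1/4, -2], [1, -1/4, 1], [4, 1/4, 3]] · [[-7, 4], [20, 8], [8, -5]] = [[0, -4], [-4, -3], [1, 3]].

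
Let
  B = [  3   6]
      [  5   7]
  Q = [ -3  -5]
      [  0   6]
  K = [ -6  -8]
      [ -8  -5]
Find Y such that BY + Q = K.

Y = [[-3, -5], [1, 2]]

BY = K − Q = [[-3, -3], [-8, -11]].
B is on the left of Y, so left-multiply by B⁻¹: Y = B⁻¹(K − Q).
det B = -9; the adjugate gives B⁻¹ = [[-7/9, 2/3], [5/9, -1/3]].
Y = B⁻¹(K − Q) = [[-3, -5], [1, 2]].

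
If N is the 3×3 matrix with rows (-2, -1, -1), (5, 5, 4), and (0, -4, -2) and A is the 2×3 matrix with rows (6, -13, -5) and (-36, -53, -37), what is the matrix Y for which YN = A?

Right-multiplying both sides by N⁻¹ gives Y = AN⁻¹.
N has determinant -2; N⁻¹ = [[-3, -1, -1/2], [-5, -2, -3/2], [10, 4, 5/2]].
Y = AN⁻¹ = [[6, -13, -5], [-36, -53, -37]] · [[-3, -1, -1/2], [-5, -2, -3/2], [10, 4, 5/2]] = [[-3, 0, 4], [3, -6, 5]].

Y = [[-3, 0, 4], [3, -6, 5]]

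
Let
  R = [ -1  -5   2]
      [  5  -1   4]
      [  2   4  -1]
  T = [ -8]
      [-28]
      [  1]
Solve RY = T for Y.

Since R multiplies Y on the left, Y = R⁻¹T.
R has determinant -6; R⁻¹ = [[5/2, -1/2, 3], [-13/6, 1/2, -7/3], [-11/3, 1, -13/3]].
Y = R⁻¹T = [[5/2, -1/2, 3], [-13/6, 1/2, -7/3], [-11/3, 1, -13/3]] · [[-8], [-28], [1]] = [[-3], [1], [-3]].

Y = [[-3], [1], [-3]]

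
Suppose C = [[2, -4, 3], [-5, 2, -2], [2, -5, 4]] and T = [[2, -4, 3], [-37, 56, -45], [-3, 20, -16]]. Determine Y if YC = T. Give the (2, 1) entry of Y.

-5

Since C sits to the right of Y, Y = TC⁻¹.
det C = -5; the adjugate gives C⁻¹ = [[2/5, -1/5, -2/5], [-16/5, -2/5, 11/5], [-21/5, -2/5, 16/5]].
Y = TC⁻¹ = [[2, -4, 3], [-37, 56, -45], [-3, 20, -16]] · [[2/5, -1/5, -2/5], [-16/5, -2/5, 11/5], [-21/5, -2/5, 16/5]] = [[1, 0, 0], [-5, 3, -6], [2, -1, -6]].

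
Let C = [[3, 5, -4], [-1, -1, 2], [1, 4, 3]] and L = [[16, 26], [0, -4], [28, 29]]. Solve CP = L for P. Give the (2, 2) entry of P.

5

Since C multiplies P on the left, P = C⁻¹L.
det C = 4; the adjugate gives C⁻¹ = [[-11/4, -31/4, 3/2], [5/4, 13/4, -1/2], [-3/4, -7/4, 1/2]].
P = C⁻¹L = [[-11/4, -31/4, 3/2], [5/4, 13/4, -1/2], [-3/4, -7/4, 1/2]] · [[16, 26], [0, -4], [28, 29]] = [[-2, 3], [6, 5], [2, 2]].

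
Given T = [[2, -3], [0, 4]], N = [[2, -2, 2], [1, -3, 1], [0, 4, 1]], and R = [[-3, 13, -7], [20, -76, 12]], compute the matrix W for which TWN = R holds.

W = [[4, -2, -5], [1, 3, -2]]

Isolating W: multiply by T⁻¹ from the left and N⁻¹ from the right, so W = T⁻¹RN⁻¹.
det T = 8, so T⁻¹ = [[1/2, 3/8], [0, 1/4]].
det N = -4; the adjugate gives N⁻¹ = [[7/4, -5/2, -1], [1/4, -1/2, 0], [-1, 2, 1]].
T⁻¹R = [[6, -22, 1], [5, -19, 3]].
W = (T⁻¹R)N⁻¹ = [[4, -2, -5], [1, 3, -2]].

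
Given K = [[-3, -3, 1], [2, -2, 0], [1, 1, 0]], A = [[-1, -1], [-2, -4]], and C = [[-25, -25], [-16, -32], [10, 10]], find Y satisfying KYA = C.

Y = [[-5, 2], [-5, -2], [-5, 0]]

Left-multiply by K⁻¹ and right-multiply by A⁻¹: Y = K⁻¹CA⁻¹.
det K = 4; the adjugate gives K⁻¹ = [[0, 1/4, 1/2], [0, -1/4, 1/2], [1, 0, 3]].
det A = 2, so A⁻¹ = [[-2, 1/2], [1, -1/2]].
K⁻¹C = [[1, -3], [9, 13], [5, 5]].
Y = (K⁻¹C)A⁻¹ = [[-5, 2], [-5, -2], [-5, 0]].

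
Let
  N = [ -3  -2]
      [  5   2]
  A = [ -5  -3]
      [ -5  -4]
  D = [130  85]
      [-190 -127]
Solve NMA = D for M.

M = N⁻¹DA⁻¹ (apply N⁻¹ on the left and A⁻¹ on the right).
det N = 4; the adjugate gives N⁻¹ = [[1/2, 1/2], [-5/4, -3/4]].
A has determinant 5; A⁻¹ = [[-4/5, 3/5], [1, -1]].
N⁻¹D = [[-30, -21], [-20, -11]].
M = (N⁻¹D)A⁻¹ = [[3, 3], [5, -1]].

M = [[3, 3], [5, -1]]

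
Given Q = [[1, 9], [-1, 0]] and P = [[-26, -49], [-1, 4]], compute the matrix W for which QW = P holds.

W = [[1, -4], [-3, -5]]

Q is on the left of W, so left-multiply by Q⁻¹: W = Q⁻¹P.
Q has determinant 9; Q⁻¹ = [[0, -1], [1/9, 1/9]].
W = Q⁻¹P = [[0, -1], [1/9, 1/9]] · [[-26, -49], [-1, 4]] = [[1, -4], [-3, -5]].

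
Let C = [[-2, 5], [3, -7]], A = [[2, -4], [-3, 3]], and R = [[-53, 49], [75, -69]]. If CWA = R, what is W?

Isolating W: multiply by C⁻¹ from the left and A⁻¹ from the right, so W = C⁻¹RA⁻¹.
det C = -1, so C⁻¹ = [[7, 5], [3, 2]].
det A = -6; the adjugate gives A⁻¹ = [[-1/2, -2/3], [-1/2, -1/3]].
C⁻¹R = [[4, -2], [-9, 9]].
W = (C⁻¹R)A⁻¹ = [[-1, -2], [0, 3]].

W = [[-1, -2], [0, 3]]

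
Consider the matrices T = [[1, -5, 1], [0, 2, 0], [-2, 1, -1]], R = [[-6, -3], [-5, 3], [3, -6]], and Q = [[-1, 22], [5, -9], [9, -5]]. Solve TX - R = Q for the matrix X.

X = [[-5, 4], [0, -3], [-2, 0]]

TX = Q + R = [[-7, 19], [0, -6], [12, -11]].
Left-multiplying both sides by T⁻¹ gives X = T⁻¹(Q + R).
det T = 2; the adjugate gives T⁻¹ = [[-1, -2, -1], [0, 1/2, 0], [2, 9/2, 1]].
X = T⁻¹(Q + R) = [[-5, 4], [0, -3], [-2, 0]].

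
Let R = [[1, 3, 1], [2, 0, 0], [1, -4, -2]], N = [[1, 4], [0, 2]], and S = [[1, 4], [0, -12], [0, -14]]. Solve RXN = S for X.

X = [[0, -3], [1, 1], [-2, 0]]

X = R⁻¹SN⁻¹ (apply R⁻¹ on the left and N⁻¹ on the right).
R has determinant 4; R⁻¹ = [[0, 1/2, 0], [1, -3/4, 1/2], [-2, 7/4, -3/2]].
N has determinant 2; N⁻¹ = [[1, -2], [0, 1/2]].
R⁻¹S = [[0, -6], [1, 6], [-2, -8]].
X = (R⁻¹S)N⁻¹ = [[0, -3], [1, 1], [-2, 0]].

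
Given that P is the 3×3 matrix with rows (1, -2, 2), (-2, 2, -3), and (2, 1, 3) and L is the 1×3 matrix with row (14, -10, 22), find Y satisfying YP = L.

Y = [[2, -4, 2]]

Right-multiplying both sides by P⁻¹ gives Y = LP⁻¹.
det P = -3; the adjugate gives P⁻¹ = [[-3, -8/3, -2/3], [0, 1/3, 1/3], [2, 5/3, 2/3]].
Y = LP⁻¹ = [[14, -10, 22]] · [[-3, -8/3, -2/3], [0, 1/3, 1/3], [2, 5/3, 2/3]] = [[2, -4, 2]].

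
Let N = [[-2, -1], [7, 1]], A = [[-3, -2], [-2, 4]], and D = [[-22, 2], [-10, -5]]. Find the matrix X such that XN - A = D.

X = [[-5, -5], [-1, -2]]

XN = D + A = [[-25, 0], [-12, -1]].
Right-multiplying both sides by N⁻¹ gives X = (D + A)N⁻¹.
det N = 5; the adjugate gives N⁻¹ = [[1/5, 1/5], [-7/5, -2/5]].
X = (D + A)N⁻¹ = [[-5, -5], [-1, -2]].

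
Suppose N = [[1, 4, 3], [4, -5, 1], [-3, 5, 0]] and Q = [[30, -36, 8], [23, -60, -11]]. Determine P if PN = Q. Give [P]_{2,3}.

Right-multiplying both sides by N⁻¹ gives P = QN⁻¹.
N has determinant -2; N⁻¹ = [[5/2, -15/2, -19/2], [3/2, -9/2, -11/2], [-5/2, 17/2, 21/2]].
P = QN⁻¹ = [[30, -36, 8], [23, -60, -11]] · [[5/2, -15/2, -19/2], [3/2, -9/2, -11/2], [-5/2, 17/2, 21/2]] = [[1, 5, -3], [-5, 4, -4]].

-4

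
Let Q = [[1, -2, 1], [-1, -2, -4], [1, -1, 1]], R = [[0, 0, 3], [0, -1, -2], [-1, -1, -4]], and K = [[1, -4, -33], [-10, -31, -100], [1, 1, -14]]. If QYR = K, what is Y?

Y = [[-4, -3, 2], [3, -5, 0], [1, -2, -3]]

Isolating Y: multiply by Q⁻¹ from the left and R⁻¹ from the right, so Y = Q⁻¹KR⁻¹.
det Q = 3; the adjugate gives Q⁻¹ = [[-2, 1/3, 10/3], [-1, 0, 1], [1, -1/3, -4/3]].
R has determinant -3; R⁻¹ = [[-2/3, 1, -1], [-2/3, -1, 0], [1/3, 0, 0]].
Q⁻¹K = [[-2, 1, -14], [0, 5, 19], [3, 5, 19]].
Y = (Q⁻¹K)R⁻¹ = [[-4, -3, 2], [3, -5, 0], [1, -2, -3]].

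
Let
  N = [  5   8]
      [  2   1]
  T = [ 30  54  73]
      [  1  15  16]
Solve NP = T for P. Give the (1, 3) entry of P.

N is on the left of P, so left-multiply by N⁻¹: P = N⁻¹T.
det N = -11; the adjugate gives N⁻¹ = [[-1/11, 8/11], [2/11, -5/11]].
P = N⁻¹T = [[-1/11, 8/11], [2/11, -5/11]] · [[30, 54, 73], [1, 15, 16]] = [[-2, 6, 5], [5, 3, 6]].

5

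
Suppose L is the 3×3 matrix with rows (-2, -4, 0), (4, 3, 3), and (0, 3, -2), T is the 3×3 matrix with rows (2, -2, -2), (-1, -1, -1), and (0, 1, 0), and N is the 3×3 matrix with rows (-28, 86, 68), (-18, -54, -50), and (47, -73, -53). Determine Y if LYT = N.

Left-multiply by L⁻¹ and right-multiply by T⁻¹: Y = L⁻¹NT⁻¹.
det L = -2, so L⁻¹ = [[15/2, 4, 6], [-4, -2, -3], [-6, -3, -5]].
det T = 4; the adjugate gives T⁻¹ = [[1/4, -1/2, 0], [0, 0, 1], [-1/4, -1/2, -1]].
L⁻¹N = [[0, -9, -8], [7, -17, -13], [-13, 11, 7]].
Y = (L⁻¹N)T⁻¹ = [[2, 4, -1], [5, 3, -4], [-5, 3, 4]].

Y = [[2, 4, -1], [5, 3, -4], [-5, 3, 4]]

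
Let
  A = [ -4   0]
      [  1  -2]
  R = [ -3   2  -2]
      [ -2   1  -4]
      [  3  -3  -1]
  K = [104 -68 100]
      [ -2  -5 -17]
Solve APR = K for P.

Isolating P: multiply by A⁻¹ from the left and R⁻¹ from the right, so P = A⁻¹KR⁻¹.
det A = 8, so A⁻¹ = [[-1/4, 0], [-1/8, -1/2]].
R has determinant 5; R⁻¹ = [[-13/5, 8/5, -6/5], [-14/5, 9/5, -8/5], [3/5, -3/5, 1/5]].
A⁻¹K = [[-26, 17, -25], [-12, 11, -4]].
P = (A⁻¹K)R⁻¹ = [[5, 4, -1], [-2, 3, -4]].

P = [[5, 4, -1], [-2, 3, -4]]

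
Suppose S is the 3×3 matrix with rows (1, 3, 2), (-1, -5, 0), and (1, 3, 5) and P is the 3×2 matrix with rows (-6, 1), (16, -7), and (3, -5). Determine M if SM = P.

M = [[-6, 2], [-2, 1], [3, -2]]

Left-multiplying both sides by S⁻¹ gives M = S⁻¹P.
det S = -6, so S⁻¹ = [[25/6, 3/2, -5/3], [-5/6, -1/2, 1/3], [-1/3, 0, 1/3]].
M = S⁻¹P = [[25/6, 3/2, -5/3], [-5/6, -1/2, 1/3], [-1/3, 0, 1/3]] · [[-6, 1], [16, -7], [3, -5]] = [[-6, 2], [-2, 1], [3, -2]].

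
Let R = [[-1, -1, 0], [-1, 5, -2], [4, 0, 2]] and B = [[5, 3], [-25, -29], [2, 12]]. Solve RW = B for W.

W = [[-1, 1], [-4, -4], [3, 4]]

Left-multiplying both sides by R⁻¹ gives W = R⁻¹B.
R has determinant -4; R⁻¹ = [[-5/2, -1/2, -1/2], [3/2, 1/2, 1/2], [5, 1, 3/2]].
W = R⁻¹B = [[-5/2, -1/2, -1/2], [3/2, 1/2, 1/2], [5, 1, 3/2]] · [[5, 3], [-25, -29], [2, 12]] = [[-1, 1], [-4, -4], [3, 4]].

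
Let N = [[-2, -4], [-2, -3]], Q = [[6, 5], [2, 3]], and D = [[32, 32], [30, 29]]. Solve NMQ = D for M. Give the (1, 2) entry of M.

M = N⁻¹DQ⁻¹ (apply N⁻¹ on the left and Q⁻¹ on the right).
det N = -2, so N⁻¹ = [[3/2, -2], [-1, 1]].
det Q = 8, so Q⁻¹ = [[3/8, -5/8], [-1/4, 3/4]].
N⁻¹D = [[-12, -10], [-2, -3]].
M = (N⁻¹D)Q⁻¹ = [[-2, 0], [0, -1]].

0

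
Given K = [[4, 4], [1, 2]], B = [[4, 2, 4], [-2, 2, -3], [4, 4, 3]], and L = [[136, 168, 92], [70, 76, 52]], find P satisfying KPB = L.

P = [[-3, 1, 3], [5, 2, 5]]

Isolating P: multiply by K⁻¹ from the left and B⁻¹ from the right, so P = K⁻¹LB⁻¹.
det K = 4, so K⁻¹ = [[1/2, -1], [-1/4, 1]].
det B = -4, so B⁻¹ = [[-9/2, -5/2, 7/2], [3/2, 1, -1], [4, 2, -3]].
K⁻¹L = [[-2, 8, -6], [36, 34, 29]].
P = (K⁻¹L)B⁻¹ = [[-3, 1, 3], [5, 2, 5]].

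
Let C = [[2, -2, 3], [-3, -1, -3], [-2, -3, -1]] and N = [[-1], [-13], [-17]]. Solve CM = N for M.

C is on the left of M, so left-multiply by C⁻¹: M = C⁻¹N.
det C = -1, so C⁻¹ = [[8, 11, -9], [-3, -4, 3], [-7, -10, 8]].
M = C⁻¹N = [[8, 11, -9], [-3, -4, 3], [-7, -10, 8]] · [[-1], [-13], [-17]] = [[2], [4], [1]].

M = [[2], [4], [1]]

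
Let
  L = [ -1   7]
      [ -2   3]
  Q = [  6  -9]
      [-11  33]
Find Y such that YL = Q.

Y = [[0, -3], [3, 4]]

Since L sits to the right of Y, Y = QL⁻¹.
det L = 11; the adjugate gives L⁻¹ = [[3/11, -7/11], [2/11, -1/11]].
Y = QL⁻¹ = [[6, -9], [-11, 33]] · [[3/11, -7/11], [2/11, -1/11]] = [[0, -3], [3, 4]].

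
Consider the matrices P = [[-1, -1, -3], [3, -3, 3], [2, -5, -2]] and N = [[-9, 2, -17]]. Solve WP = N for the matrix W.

W = [[2, -3, 1]]

P is on the right of W, so right-multiply by P⁻¹: W = NP⁻¹.
det P = -6; the adjugate gives P⁻¹ = [[-7/2, -13/6, 2], [-2, -4/3, 1], [3/2, 7/6, -1]].
W = NP⁻¹ = [[-9, 2, -17]] · [[-7/2, -13/6, 2], [-2, -4/3, 1], [3/2, 7/6, -1]] = [[2, -3, 1]].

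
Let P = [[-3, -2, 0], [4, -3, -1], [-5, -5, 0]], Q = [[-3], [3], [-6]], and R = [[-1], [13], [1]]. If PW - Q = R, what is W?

W = [[2], [-1], [-5]]

PW = R + Q = [[-4], [16], [-5]].
Left-multiplying both sides by P⁻¹ gives W = P⁻¹(R + Q).
P has determinant 5; P⁻¹ = [[-1, 0, 2/5], [1, 0, -3/5], [-7, -1, 17/5]].
W = P⁻¹(R + Q) = [[2], [-1], [-5]].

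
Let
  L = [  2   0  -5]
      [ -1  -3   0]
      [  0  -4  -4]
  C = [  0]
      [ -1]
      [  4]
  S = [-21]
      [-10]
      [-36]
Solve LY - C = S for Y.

Y = [[2], [3], [5]]

LY = S + C = [[-21], [-11], [-32]].
Left-multiplying both sides by L⁻¹ gives Y = L⁻¹(S + C).
det L = 4, so L⁻¹ = [[3, 5, -15/4], [-1, -2, 5/4], [1, 2, -3/2]].
Y = L⁻¹(S + C) = [[2], [3], [5]].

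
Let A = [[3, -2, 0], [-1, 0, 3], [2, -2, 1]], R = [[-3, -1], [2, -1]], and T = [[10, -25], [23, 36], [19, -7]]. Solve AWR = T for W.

W = [[4, 5], [2, -1], [-5, -4]]

Isolating W: multiply by A⁻¹ from the left and R⁻¹ from the right, so W = A⁻¹TR⁻¹.
A has determinant 4; A⁻¹ = [[3/2, 1/2, -3/2], [7/4, 3/4, -9/4], [1/2, 1/2, -1/2]].
R has determinant 5; R⁻¹ = [[-1/5, 1/5], [-2/5, -3/5]].
A⁻¹T = [[-2, -9], [-8, -1], [7, 9]].
W = (A⁻¹T)R⁻¹ = [[4, 5], [2, -1], [-5, -4]].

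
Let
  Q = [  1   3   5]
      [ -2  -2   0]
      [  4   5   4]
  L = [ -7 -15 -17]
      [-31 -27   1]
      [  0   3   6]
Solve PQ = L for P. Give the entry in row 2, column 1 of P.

5

Since Q sits to the right of P, P = LQ⁻¹.
Q has determinant 6; Q⁻¹ = [[-4/3, 13/6, 5/3], [4/3, -8/3, -5/3], [-1/3, 7/6, 2/3]].
P = LQ⁻¹ = [[-7, -15, -17], [-31, -27, 1], [0, 3, 6]] · [[-4/3, 13/6, 5/3], [4/3, -8/3, -5/3], [-1/3, 7/6, 2/3]] = [[-5, 5, 2], [5, 6, -6], [2, -1, -1]].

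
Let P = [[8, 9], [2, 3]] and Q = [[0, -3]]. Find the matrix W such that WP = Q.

Since P sits to the right of W, W = QP⁻¹.
det P = 6, so P⁻¹ = [[1/2, -3/2], [-1/3, 4/3]].
W = QP⁻¹ = [[0, -3]] · [[1/2, -3/2], [-1/3, 4/3]] = [[1, -4]].

W = [[1, -4]]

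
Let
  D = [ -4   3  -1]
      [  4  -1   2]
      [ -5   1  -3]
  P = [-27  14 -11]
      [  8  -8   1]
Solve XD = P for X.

D is on the right of X, so right-multiply by D⁻¹: X = PD⁻¹.
det D = 3; the adjugate gives D⁻¹ = [[1/3, 8/3, 5/3], [2/3, 7/3, 4/3], [-1/3, -11/3, -8/3]].
X = PD⁻¹ = [[-27, 14, -11], [8, -8, 1]] · [[1/3, 8/3, 5/3], [2/3, 7/3, 4/3], [-1/3, -11/3, -8/3]] = [[4, 1, 3], [-3, -1, 0]].

X = [[4, 1, 3], [-3, -1, 0]]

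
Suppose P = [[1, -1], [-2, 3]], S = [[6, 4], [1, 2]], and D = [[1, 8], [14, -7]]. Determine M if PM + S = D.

PM = D − S = [[-5, 4], [13, -9]].
Since P multiplies M on the left, M = P⁻¹(D − S).
det P = 1; the adjugate gives P⁻¹ = [[3, 1], [2, 1]].
M = P⁻¹(D − S) = [[-2, 3], [3, -1]].

M = [[-2, 3], [3, -1]]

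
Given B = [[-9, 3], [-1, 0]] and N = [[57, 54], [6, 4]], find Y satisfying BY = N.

B is on the left of Y, so left-multiply by B⁻¹: Y = B⁻¹N.
B has determinant 3; B⁻¹ = [[0, -1], [1/3, -3]].
Y = B⁻¹N = [[0, -1], [1/3, -3]] · [[57, 54], [6, 4]] = [[-6, -4], [1, 6]].

Y = [[-6, -4], [1, 6]]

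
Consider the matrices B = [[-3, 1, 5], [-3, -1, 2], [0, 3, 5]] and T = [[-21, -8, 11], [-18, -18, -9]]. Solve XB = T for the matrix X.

X = [[4, 3, -3], [3, 3, -6]]

Right-multiplying both sides by B⁻¹ gives X = TB⁻¹.
det B = 3; the adjugate gives B⁻¹ = [[-11/3, 10/3, 7/3], [5, -5, -3], [-3, 3, 2]].
X = TB⁻¹ = [[-21, -8, 11], [-18, -18, -9]] · [[-11/3, 10/3, 7/3], [5, -5, -3], [-3, 3, 2]] = [[4, 3, -3], [3, 3, -6]].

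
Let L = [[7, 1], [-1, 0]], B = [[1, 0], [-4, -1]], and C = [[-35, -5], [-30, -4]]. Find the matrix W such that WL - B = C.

W = [[-5, -1], [-5, -1]]

WL = C + B = [[-34, -5], [-34, -5]].
Since L sits to the right of W, W = (C + B)L⁻¹.
L has determinant 1; L⁻¹ = [[0, -1], [1, 7]].
W = (C + B)L⁻¹ = [[-5, -1], [-5, -1]].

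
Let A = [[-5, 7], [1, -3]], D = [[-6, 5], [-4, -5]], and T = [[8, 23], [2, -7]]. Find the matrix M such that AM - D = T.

M = [[1, 0], [1, 4]]

AM = T + D = [[2, 28], [-2, -12]].
Since A multiplies M on the left, M = A⁻¹(T + D).
A has determinant 8; A⁻¹ = [[-3/8, -7/8], [-1/8, -5/8]].
M = A⁻¹(T + D) = [[1, 0], [1, 4]].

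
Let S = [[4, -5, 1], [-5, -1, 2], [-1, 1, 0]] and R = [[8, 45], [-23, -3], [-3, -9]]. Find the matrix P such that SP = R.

S is on the left of P, so left-multiply by S⁻¹: P = S⁻¹R.
det S = -4, so S⁻¹ = [[1/2, -1/4, 9/4], [1/2, -1/4, 13/4], [3/2, -1/4, 29/4]].
P = S⁻¹R = [[1/2, -1/4, 9/4], [1/2, -1/4, 13/4], [3/2, -1/4, 29/4]] · [[8, 45], [-23, -3], [-3, -9]] = [[3, 3], [0, -6], [-4, 3]].

P = [[3, 3], [0, -6], [-4, 3]]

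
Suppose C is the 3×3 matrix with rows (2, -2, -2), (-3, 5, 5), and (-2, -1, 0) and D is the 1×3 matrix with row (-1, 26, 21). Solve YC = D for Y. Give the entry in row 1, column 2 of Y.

5

Since C sits to the right of Y, Y = DC⁻¹.
C has determinant 4; C⁻¹ = [[5/4, 1/2, 0], [-5/2, -1, -1], [13/4, 3/2, 1]].
Y = DC⁻¹ = [[-1, 26, 21]] · [[5/4, 1/2, 0], [-5/2, -1, -1], [13/4, 3/2, 1]] = [[2, 5, -5]].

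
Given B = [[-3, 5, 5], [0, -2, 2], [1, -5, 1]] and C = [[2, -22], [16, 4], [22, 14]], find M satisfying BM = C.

B is on the left of M, so left-multiply by B⁻¹: M = B⁻¹C.
det B = -4; the adjugate gives B⁻¹ = [[-2, 15/2, -5], [-1/2, 2, -3/2], [-1/2, 5/2, -3/2]].
M = B⁻¹C = [[-2, 15/2, -5], [-1/2, 2, -3/2], [-1/2, 5/2, -3/2]] · [[2, -22], [16, 4], [22, 14]] = [[6, 4], [-2, -2], [6, 0]].

M = [[6, 4], [-2, -2], [6, 0]]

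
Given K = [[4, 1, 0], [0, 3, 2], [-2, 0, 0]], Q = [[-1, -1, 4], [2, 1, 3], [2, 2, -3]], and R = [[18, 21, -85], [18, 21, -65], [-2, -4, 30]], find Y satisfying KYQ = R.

Y = [[-3, -1, 0], [-4, 1, 4], [2, -3, -2]]

Y = K⁻¹RQ⁻¹ (apply K⁻¹ on the left and Q⁻¹ on the right).
det K = -4; the adjugate gives K⁻¹ = [[0, 0, -1/2], [1, 0, 2], [-3/2, 1/2, -3]].
det Q = 5, so Q⁻¹ = [[-9/5, 1, -7/5], [12/5, -1, 11/5], [2/5, 0, 1/5]].
K⁻¹R = [[1, 2, -15], [14, 13, -25], [-12, -9, 5]].
Y = (K⁻¹R)Q⁻¹ = [[-3, -1, 0], [-4, 1, 4], [2, -3, -2]].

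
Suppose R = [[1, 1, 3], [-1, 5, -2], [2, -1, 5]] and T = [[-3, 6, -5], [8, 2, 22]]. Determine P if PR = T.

P = [[6, -1, -5], [4, 0, 2]]

R is on the right of P, so right-multiply by R⁻¹: P = TR⁻¹.
det R = -3, so R⁻¹ = [[-23/3, 8/3, 17/3], [-1/3, 1/3, 1/3], [3, -1, -2]].
P = TR⁻¹ = [[-3, 6, -5], [8, 2, 22]] · [[-23/3, 8/3, 17/3], [-1/3, 1/3, 1/3], [3, -1, -2]] = [[6, -1, -5], [4, 0, 2]].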